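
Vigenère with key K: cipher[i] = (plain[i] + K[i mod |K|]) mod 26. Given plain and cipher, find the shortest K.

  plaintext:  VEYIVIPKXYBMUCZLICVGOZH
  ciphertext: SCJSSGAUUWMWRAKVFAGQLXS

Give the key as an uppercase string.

XYLK

  i= 0: S-V = 23 → X
  i= 1: C-E = 24 → Y
  i= 2: J-Y = 11 → L
  i= 3: S-I = 10 → K
  i= 4: S-V = 23 → X
  i= 5: G-I = 24 → Y
  i= 6: A-P = 11 → L
  i= 7: U-K = 10 → K
  i= 8: U-X = 23 → X
  i= 9: W-Y = 24 → Y
  i=10: M-B = 11 → L
  i=11: W-M = 10 → K
  i=12: R-U = 23 → X
  i=13: A-C = 24 → Y
  i=14: K-Z = 11 → L
  i=15: V-L = 10 → K
  i=16: F-I = 23 → X
  i=17: A-C = 24 → Y
  i=18: G-V = 11 → L
  i=19: Q-G = 10 → K
  i=20: L-O = 23 → X
  i=21: X-Z = 24 → Y
  i=22: S-H = 11 → L
  shifts repeat with period 4: XYLK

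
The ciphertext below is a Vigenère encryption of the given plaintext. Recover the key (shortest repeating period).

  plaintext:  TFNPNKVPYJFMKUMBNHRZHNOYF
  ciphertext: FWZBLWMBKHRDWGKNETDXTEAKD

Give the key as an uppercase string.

MRMMY

  i= 0: F-T = 12 → M
  i= 1: W-F = 17 → R
  i= 2: Z-N = 12 → M
  i= 3: B-P = 12 → M
  i= 4: L-N = 24 → Y
  i= 5: W-K = 12 → M
  i= 6: M-V = 17 → R
  i= 7: B-P = 12 → M
  i= 8: K-Y = 12 → M
  i= 9: H-J = 24 → Y
  i=10: R-F = 12 → M
  i=11: D-M = 17 → R
  i=12: W-K = 12 → M
  i=13: G-U = 12 → M
  i=14: K-M = 24 → Y
  i=15: N-B = 12 → M
  i=16: E-N = 17 → R
  i=17: T-H = 12 → M
  i=18: D-R = 12 → M
  i=19: X-Z = 24 → Y
  i=20: T-H = 12 → M
  i=21: E-N = 17 → R
  i=22: A-O = 12 → M
  i=23: K-Y = 12 → M
  i=24: D-F = 24 → Y
  shifts repeat with period 5: MRMMY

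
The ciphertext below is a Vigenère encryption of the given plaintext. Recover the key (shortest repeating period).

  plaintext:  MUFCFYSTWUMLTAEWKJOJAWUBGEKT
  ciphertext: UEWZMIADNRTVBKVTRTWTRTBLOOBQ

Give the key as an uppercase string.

  i= 0: U-M =  8 → I
  i= 1: E-U = 10 → K
  i= 2: W-F = 17 → R
  i= 3: Z-C = 23 → X
  i= 4: M-F =  7 → H
  i= 5: I-Y = 10 → K
  i= 6: A-S =  8 → I
  i= 7: D-T = 10 → K
  i= 8: N-W = 17 → R
  i= 9: R-U = 23 → X
  i=10: T-M =  7 → H
  i=11: V-L = 10 → K
  i=12: B-T =  8 → I
  i=13: K-A = 10 → K
  i=14: V-E = 17 → R
  i=15: T-W = 23 → X
  i=16: R-K =  7 → H
  i=17: T-J = 10 → K
  i=18: W-O =  8 → I
  i=19: T-J = 10 → K
  i=20: R-A = 17 → R
  i=21: T-W = 23 → X
  i=22: B-U =  7 → H
  i=23: L-B = 10 → K
  i=24: O-G =  8 → I
  i=25: O-E = 10 → K
  i=26: B-K = 17 → R
  i=27: Q-T = 23 → X
  shifts repeat with period 6: IKRXHK

IKRXHK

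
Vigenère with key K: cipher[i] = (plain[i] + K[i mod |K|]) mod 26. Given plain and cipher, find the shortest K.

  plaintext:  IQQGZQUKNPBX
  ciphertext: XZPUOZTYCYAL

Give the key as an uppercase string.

PJZO

  i= 0: X-I = 15 → P
  i= 1: Z-Q =  9 → J
  i= 2: P-Q = 25 → Z
  i= 3: U-G = 14 → O
  i= 4: O-Z = 15 → P
  i= 5: Z-Q =  9 → J
  i= 6: T-U = 25 → Z
  i= 7: Y-K = 14 → O
  i= 8: C-N = 15 → P
  i= 9: Y-P =  9 → J
  i=10: A-B = 25 → Z
  i=11: L-X = 14 → O
  shifts repeat with period 4: PJZO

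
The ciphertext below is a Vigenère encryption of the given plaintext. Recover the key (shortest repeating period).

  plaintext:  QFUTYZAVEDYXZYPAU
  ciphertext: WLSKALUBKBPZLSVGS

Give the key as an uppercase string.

  i= 0: W-Q =  6 → G
  i= 1: L-F =  6 → G
  i= 2: S-U = 24 → Y
  i= 3: K-T = 17 → R
  i= 4: A-Y =  2 → C
  i= 5: L-Z = 12 → M
  i= 6: U-A = 20 → U
  i= 7: B-V =  6 → G
  i= 8: K-E =  6 → G
  i= 9: B-D = 24 → Y
  i=10: P-Y = 17 → R
  i=11: Z-X =  2 → C
  i=12: L-Z = 12 → M
  i=13: S-Y = 20 → U
  i=14: V-P =  6 → G
  i=15: G-A =  6 → G
  i=16: S-U = 24 → Y
  shifts repeat with period 7: GGYRCMU

GGYRCMU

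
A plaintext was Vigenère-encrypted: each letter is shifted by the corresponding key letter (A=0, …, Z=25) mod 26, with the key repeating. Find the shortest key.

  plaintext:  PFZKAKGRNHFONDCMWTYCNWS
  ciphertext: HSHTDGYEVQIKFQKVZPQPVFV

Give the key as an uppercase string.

SNIJDW

  i= 0: H-P = 18 → S
  i= 1: S-F = 13 → N
  i= 2: H-Z =  8 → I
  i= 3: T-K =  9 → J
  i= 4: D-A =  3 → D
  i= 5: G-K = 22 → W
  i= 6: Y-G = 18 → S
  i= 7: E-R = 13 → N
  i= 8: V-N =  8 → I
  i= 9: Q-H =  9 → J
  i=10: I-F =  3 → D
  i=11: K-O = 22 → W
  i=12: F-N = 18 → S
  i=13: Q-D = 13 → N
  i=14: K-C =  8 → I
  i=15: V-M =  9 → J
  i=16: Z-W =  3 → D
  i=17: P-T = 22 → W
  i=18: Q-Y = 18 → S
  i=19: P-C = 13 → N
  i=20: V-N =  8 → I
  i=21: F-W =  9 → J
  i=22: V-S =  3 → D
  shifts repeat with period 6: SNIJDW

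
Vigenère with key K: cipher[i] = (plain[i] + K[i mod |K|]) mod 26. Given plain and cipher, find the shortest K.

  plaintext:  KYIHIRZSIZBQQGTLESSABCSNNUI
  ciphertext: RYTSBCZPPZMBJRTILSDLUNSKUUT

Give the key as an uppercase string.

HALLTLAX

  i= 0: R-K =  7 → H
  i= 1: Y-Y =  0 → A
  i= 2: T-I = 11 → L
  i= 3: S-H = 11 → L
  i= 4: B-I = 19 → T
  i= 5: C-R = 11 → L
  i= 6: Z-Z =  0 → A
  i= 7: P-S = 23 → X
  i= 8: P-I =  7 → H
  i= 9: Z-Z =  0 → A
  i=10: M-B = 11 → L
  i=11: B-Q = 11 → L
  i=12: J-Q = 19 → T
  i=13: R-G = 11 → L
  i=14: T-T =  0 → A
  i=15: I-L = 23 → X
  i=16: L-E =  7 → H
  i=17: S-S =  0 → A
  i=18: D-S = 11 → L
  i=19: L-A = 11 → L
  i=20: U-B = 19 → T
  i=21: N-C = 11 → L
  i=22: S-S =  0 → A
  i=23: K-N = 23 → X
  i=24: U-N =  7 → H
  i=25: U-U =  0 → A
  i=26: T-I = 11 → L
  shifts repeat with period 8: HALLTLAX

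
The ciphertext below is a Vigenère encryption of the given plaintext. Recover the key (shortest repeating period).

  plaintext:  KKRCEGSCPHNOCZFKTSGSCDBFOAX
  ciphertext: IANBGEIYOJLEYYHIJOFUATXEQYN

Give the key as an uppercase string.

YQWZC

  i= 0: I-K = 24 → Y
  i= 1: A-K = 16 → Q
  i= 2: N-R = 22 → W
  i= 3: B-C = 25 → Z
  i= 4: G-E =  2 → C
  i= 5: E-G = 24 → Y
  i= 6: I-S = 16 → Q
  i= 7: Y-C = 22 → W
  i= 8: O-P = 25 → Z
  i= 9: J-H =  2 → C
  i=10: L-N = 24 → Y
  i=11: E-O = 16 → Q
  i=12: Y-C = 22 → W
  i=13: Y-Z = 25 → Z
  i=14: H-F =  2 → C
  i=15: I-K = 24 → Y
  i=16: J-T = 16 → Q
  i=17: O-S = 22 → W
  i=18: F-G = 25 → Z
  i=19: U-S =  2 → C
  i=20: A-C = 24 → Y
  i=21: T-D = 16 → Q
  i=22: X-B = 22 → W
  i=23: E-F = 25 → Z
  i=24: Q-O =  2 → C
  i=25: Y-A = 24 → Y
  i=26: N-X = 16 → Q
  shifts repeat with period 5: YQWZC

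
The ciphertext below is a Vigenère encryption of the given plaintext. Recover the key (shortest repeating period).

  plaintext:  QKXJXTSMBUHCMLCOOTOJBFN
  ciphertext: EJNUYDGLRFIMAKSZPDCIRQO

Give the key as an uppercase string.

OZQLBK

  i= 0: E-Q = 14 → O
  i= 1: J-K = 25 → Z
  i= 2: N-X = 16 → Q
  i= 3: U-J = 11 → L
  i= 4: Y-X =  1 → B
  i= 5: D-T = 10 → K
  i= 6: G-S = 14 → O
  i= 7: L-M = 25 → Z
  i= 8: R-B = 16 → Q
  i= 9: F-U = 11 → L
  i=10: I-H =  1 → B
  i=11: M-C = 10 → K
  i=12: A-M = 14 → O
  i=13: K-L = 25 → Z
  i=14: S-C = 16 → Q
  i=15: Z-O = 11 → L
  i=16: P-O =  1 → B
  i=17: D-T = 10 → K
  i=18: C-O = 14 → O
  i=19: I-J = 25 → Z
  i=20: R-B = 16 → Q
  i=21: Q-F = 11 → L
  i=22: O-N =  1 → B
  shifts repeat with period 6: OZQLBK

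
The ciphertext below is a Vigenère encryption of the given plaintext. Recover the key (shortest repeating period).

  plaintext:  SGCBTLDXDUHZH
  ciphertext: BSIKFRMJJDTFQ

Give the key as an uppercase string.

JMG

  i= 0: B-S =  9 → J
  i= 1: S-G = 12 → M
  i= 2: I-C =  6 → G
  i= 3: K-B =  9 → J
  i= 4: F-T = 12 → M
  i= 5: R-L =  6 → G
  i= 6: M-D =  9 → J
  i= 7: J-X = 12 → M
  i= 8: J-D =  6 → G
  i= 9: D-U =  9 → J
  i=10: T-H = 12 → M
  i=11: F-Z =  6 → G
  i=12: Q-H =  9 → J
  shifts repeat with period 3: JMG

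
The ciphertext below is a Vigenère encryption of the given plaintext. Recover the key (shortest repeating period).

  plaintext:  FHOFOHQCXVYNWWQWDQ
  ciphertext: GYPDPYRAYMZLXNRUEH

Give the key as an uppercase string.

  i= 0: G-F =  1 → B
  i= 1: Y-H = 17 → R
  i= 2: P-O =  1 → B
  i= 3: D-F = 24 → Y
  i= 4: P-O =  1 → B
  i= 5: Y-H = 17 → R
  i= 6: R-Q =  1 → B
  i= 7: A-C = 24 → Y
  i= 8: Y-X =  1 → B
  i= 9: M-V = 17 → R
  i=10: Z-Y =  1 → B
  i=11: L-N = 24 → Y
  i=12: X-W =  1 → B
  i=13: N-W = 17 → R
  i=14: R-Q =  1 → B
  i=15: U-W = 24 → Y
  i=16: E-D =  1 → B
  i=17: H-Q = 17 → R
  shifts repeat with period 4: BRBY

BRBY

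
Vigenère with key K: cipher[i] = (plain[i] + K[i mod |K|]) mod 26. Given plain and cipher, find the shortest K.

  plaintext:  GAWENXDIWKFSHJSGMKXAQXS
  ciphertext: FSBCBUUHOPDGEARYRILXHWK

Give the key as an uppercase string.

ZSFYOXR

  i= 0: F-G = 25 → Z
  i= 1: S-A = 18 → S
  i= 2: B-W =  5 → F
  i= 3: C-E = 24 → Y
  i= 4: B-N = 14 → O
  i= 5: U-X = 23 → X
  i= 6: U-D = 17 → R
  i= 7: H-I = 25 → Z
  i= 8: O-W = 18 → S
  i= 9: P-K =  5 → F
  i=10: D-F = 24 → Y
  i=11: G-S = 14 → O
  i=12: E-H = 23 → X
  i=13: A-J = 17 → R
  i=14: R-S = 25 → Z
  i=15: Y-G = 18 → S
  i=16: R-M =  5 → F
  i=17: I-K = 24 → Y
  i=18: L-X = 14 → O
  i=19: X-A = 23 → X
  i=20: H-Q = 17 → R
  i=21: W-X = 25 → Z
  i=22: K-S = 18 → S
  shifts repeat with period 7: ZSFYOXR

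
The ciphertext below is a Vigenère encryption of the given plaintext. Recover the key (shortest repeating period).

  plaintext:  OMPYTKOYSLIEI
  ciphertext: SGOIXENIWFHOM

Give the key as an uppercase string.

  i= 0: S-O =  4 → E
  i= 1: G-M = 20 → U
  i= 2: O-P = 25 → Z
  i= 3: I-Y = 10 → K
  i= 4: X-T =  4 → E
  i= 5: E-K = 20 → U
  i= 6: N-O = 25 → Z
  i= 7: I-Y = 10 → K
  i= 8: W-S =  4 → E
  i= 9: F-L = 20 → U
  i=10: H-I = 25 → Z
  i=11: O-E = 10 → K
  i=12: M-I =  4 → E
  shifts repeat with period 4: EUZK

EUZK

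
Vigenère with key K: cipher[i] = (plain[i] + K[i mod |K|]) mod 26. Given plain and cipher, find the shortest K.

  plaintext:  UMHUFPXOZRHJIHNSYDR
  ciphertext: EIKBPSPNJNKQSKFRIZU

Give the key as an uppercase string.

KWDHKDSZ

  i= 0: E-U = 10 → K
  i= 1: I-M = 22 → W
  i= 2: K-H =  3 → D
  i= 3: B-U =  7 → H
  i= 4: P-F = 10 → K
  i= 5: S-P =  3 → D
  i= 6: P-X = 18 → S
  i= 7: N-O = 25 → Z
  i= 8: J-Z = 10 → K
  i= 9: N-R = 22 → W
  i=10: K-H =  3 → D
  i=11: Q-J =  7 → H
  i=12: S-I = 10 → K
  i=13: K-H =  3 → D
  i=14: F-N = 18 → S
  i=15: R-S = 25 → Z
  i=16: I-Y = 10 → K
  i=17: Z-D = 22 → W
  i=18: U-R =  3 → D
  shifts repeat with period 8: KWDHKDSZ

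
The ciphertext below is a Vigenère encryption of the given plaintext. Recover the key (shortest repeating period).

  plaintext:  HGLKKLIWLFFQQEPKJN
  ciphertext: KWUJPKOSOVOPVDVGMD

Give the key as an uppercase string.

  i= 0: K-H =  3 → D
  i= 1: W-G = 16 → Q
  i= 2: U-L =  9 → J
  i= 3: J-K = 25 → Z
  i= 4: P-K =  5 → F
  i= 5: K-L = 25 → Z
  i= 6: O-I =  6 → G
  i= 7: S-W = 22 → W
  i= 8: O-L =  3 → D
  i= 9: V-F = 16 → Q
  i=10: O-F =  9 → J
  i=11: P-Q = 25 → Z
  i=12: V-Q =  5 → F
  i=13: D-E = 25 → Z
  i=14: V-P =  6 → G
  i=15: G-K = 22 → W
  i=16: M-J =  3 → D
  i=17: D-N = 16 → Q
  shifts repeat with period 8: DQJZFZGW

DQJZFZGW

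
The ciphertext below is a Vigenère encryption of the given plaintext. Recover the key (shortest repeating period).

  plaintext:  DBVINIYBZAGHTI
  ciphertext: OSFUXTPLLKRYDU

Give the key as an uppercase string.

LRKMK

  i= 0: O-D = 11 → L
  i= 1: S-B = 17 → R
  i= 2: F-V = 10 → K
  i= 3: U-I = 12 → M
  i= 4: X-N = 10 → K
  i= 5: T-I = 11 → L
  i= 6: P-Y = 17 → R
  i= 7: L-B = 10 → K
  i= 8: L-Z = 12 → M
  i= 9: K-A = 10 → K
  i=10: R-G = 11 → L
  i=11: Y-H = 17 → R
  i=12: D-T = 10 → K
  i=13: U-I = 12 → M
  shifts repeat with period 5: LRKMK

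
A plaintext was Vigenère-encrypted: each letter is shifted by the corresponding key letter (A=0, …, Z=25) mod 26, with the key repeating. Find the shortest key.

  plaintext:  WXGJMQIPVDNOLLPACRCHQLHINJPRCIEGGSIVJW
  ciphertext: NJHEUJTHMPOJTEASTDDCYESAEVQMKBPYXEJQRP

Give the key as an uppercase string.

RMBVITLS

  i= 0: N-W = 17 → R
  i= 1: J-X = 12 → M
  i= 2: H-G =  1 → B
  i= 3: E-J = 21 → V
  i= 4: U-M =  8 → I
  i= 5: J-Q = 19 → T
  i= 6: T-I = 11 → L
  i= 7: H-P = 18 → S
  i= 8: M-V = 17 → R
  i= 9: P-D = 12 → M
  i=10: O-N =  1 → B
  i=11: J-O = 21 → V
  i=12: T-L =  8 → I
  i=13: E-L = 19 → T
  i=14: A-P = 11 → L
  i=15: S-A = 18 → S
  i=16: T-C = 17 → R
  i=17: D-R = 12 → M
  i=18: D-C =  1 → B
  i=19: C-H = 21 → V
  i=20: Y-Q =  8 → I
  i=21: E-L = 19 → T
  i=22: S-H = 11 → L
  i=23: A-I = 18 → S
  i=24: E-N = 17 → R
  i=25: V-J = 12 → M
  i=26: Q-P =  1 → B
  i=27: M-R = 21 → V
  i=28: K-C =  8 → I
  i=29: B-I = 19 → T
  i=30: P-E = 11 → L
  i=31: Y-G = 18 → S
  i=32: X-G = 17 → R
  i=33: E-S = 12 → M
  i=34: J-I =  1 → B
  i=35: Q-V = 21 → V
  i=36: R-J =  8 → I
  i=37: P-W = 19 → T
  shifts repeat with period 8: RMBVITLS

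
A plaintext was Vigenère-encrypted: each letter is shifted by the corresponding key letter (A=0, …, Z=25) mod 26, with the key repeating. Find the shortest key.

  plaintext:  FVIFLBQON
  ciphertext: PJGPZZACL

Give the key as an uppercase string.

  i= 0: P-F = 10 → K
  i= 1: J-V = 14 → O
  i= 2: G-I = 24 → Y
  i= 3: P-F = 10 → K
  i= 4: Z-L = 14 → O
  i= 5: Z-B = 24 → Y
  i= 6: A-Q = 10 → K
  i= 7: C-O = 14 → O
  i= 8: L-N = 24 → Y
  shifts repeat with period 3: KOY

KOY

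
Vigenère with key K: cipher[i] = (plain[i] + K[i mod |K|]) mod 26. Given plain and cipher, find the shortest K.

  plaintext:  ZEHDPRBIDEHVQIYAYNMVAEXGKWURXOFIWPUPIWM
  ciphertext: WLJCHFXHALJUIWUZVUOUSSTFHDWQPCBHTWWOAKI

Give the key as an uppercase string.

  i= 0: W-Z = 23 → X
  i= 1: L-E =  7 → H
  i= 2: J-H =  2 → C
  i= 3: C-D = 25 → Z
  i= 4: H-P = 18 → S
  i= 5: F-R = 14 → O
  i= 6: X-B = 22 → W
  i= 7: H-I = 25 → Z
  i= 8: A-D = 23 → X
  i= 9: L-E =  7 → H
  i=10: J-H =  2 → C
  i=11: U-V = 25 → Z
  i=12: I-Q = 18 → S
  i=13: W-I = 14 → O
  i=14: U-Y = 22 → W
  i=15: Z-A = 25 → Z
  i=16: V-Y = 23 → X
  i=17: U-N =  7 → H
  i=18: O-M =  2 → C
  i=19: U-V = 25 → Z
  i=20: S-A = 18 → S
  i=21: S-E = 14 → O
  i=22: T-X = 22 → W
  i=23: F-G = 25 → Z
  i=24: H-K = 23 → X
  i=25: D-W =  7 → H
  i=26: W-U =  2 → C
  i=27: Q-R = 25 → Z
  i=28: P-X = 18 → S
  i=29: C-O = 14 → O
  i=30: B-F = 22 → W
  i=31: H-I = 25 → Z
  i=32: T-W = 23 → X
  i=33: W-P =  7 → H
  i=34: W-U =  2 → C
  i=35: O-P = 25 → Z
  i=36: A-I = 18 → S
  i=37: K-W = 14 → O
  i=38: I-M = 22 → W
  shifts repeat with period 8: XHCZSOWZ

XHCZSOWZ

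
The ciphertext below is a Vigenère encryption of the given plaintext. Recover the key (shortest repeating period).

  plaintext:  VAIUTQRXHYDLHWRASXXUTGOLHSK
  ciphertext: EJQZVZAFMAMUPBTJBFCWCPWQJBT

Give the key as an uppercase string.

JJIFC

  i= 0: E-V =  9 → J
  i= 1: J-A =  9 → J
  i= 2: Q-I =  8 → I
  i= 3: Z-U =  5 → F
  i= 4: V-T =  2 → C
  i= 5: Z-Q =  9 → J
  i= 6: A-R =  9 → J
  i= 7: F-X =  8 → I
  i= 8: M-H =  5 → F
  i= 9: A-Y =  2 → C
  i=10: M-D =  9 → J
  i=11: U-L =  9 → J
  i=12: P-H =  8 → I
  i=13: B-W =  5 → F
  i=14: T-R =  2 → C
  i=15: J-A =  9 → J
  i=16: B-S =  9 → J
  i=17: F-X =  8 → I
  i=18: C-X =  5 → F
  i=19: W-U =  2 → C
  i=20: C-T =  9 → J
  i=21: P-G =  9 → J
  i=22: W-O =  8 → I
  i=23: Q-L =  5 → F
  i=24: J-H =  2 → C
  i=25: B-S =  9 → J
  i=26: T-K =  9 → J
  shifts repeat with period 5: JJIFC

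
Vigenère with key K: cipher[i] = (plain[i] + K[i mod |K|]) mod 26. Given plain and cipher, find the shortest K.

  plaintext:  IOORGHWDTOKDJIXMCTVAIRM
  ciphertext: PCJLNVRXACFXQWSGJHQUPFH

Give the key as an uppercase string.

HOVU

  i= 0: P-I =  7 → H
  i= 1: C-O = 14 → O
  i= 2: J-O = 21 → V
  i= 3: L-R = 20 → U
  i= 4: N-G =  7 → H
  i= 5: V-H = 14 → O
  i= 6: R-W = 21 → V
  i= 7: X-D = 20 → U
  i= 8: A-T =  7 → H
  i= 9: C-O = 14 → O
  i=10: F-K = 21 → V
  i=11: X-D = 20 → U
  i=12: Q-J =  7 → H
  i=13: W-I = 14 → O
  i=14: S-X = 21 → V
  i=15: G-M = 20 → U
  i=16: J-C =  7 → H
  i=17: H-T = 14 → O
  i=18: Q-V = 21 → V
  i=19: U-A = 20 → U
  i=20: P-I =  7 → H
  i=21: F-R = 14 → O
  i=22: H-M = 21 → V
  shifts repeat with period 4: HOVU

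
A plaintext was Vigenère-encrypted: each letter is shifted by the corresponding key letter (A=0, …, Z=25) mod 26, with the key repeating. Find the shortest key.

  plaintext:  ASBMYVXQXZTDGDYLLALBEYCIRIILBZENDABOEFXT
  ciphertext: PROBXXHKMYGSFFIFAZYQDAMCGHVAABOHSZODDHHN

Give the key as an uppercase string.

  i= 0: P-A = 15 → P
  i= 1: R-S = 25 → Z
  i= 2: O-B = 13 → N
  i= 3: B-M = 15 → P
  i= 4: X-Y = 25 → Z
  i= 5: X-V =  2 → C
  i= 6: H-X = 10 → K
  i= 7: K-Q = 20 → U
  i= 8: M-X = 15 → P
  i= 9: Y-Z = 25 → Z
  i=10: G-T = 13 → N
  i=11: S-D = 15 → P
  i=12: F-G = 25 → Z
  i=13: F-D =  2 → C
  i=14: I-Y = 10 → K
  i=15: F-L = 20 → U
  i=16: A-L = 15 → P
  i=17: Z-A = 25 → Z
  i=18: Y-L = 13 → N
  i=19: Q-B = 15 → P
  i=20: D-E = 25 → Z
  i=21: A-Y =  2 → C
  i=22: M-C = 10 → K
  i=23: C-I = 20 → U
  i=24: G-R = 15 → P
  i=25: H-I = 25 → Z
  i=26: V-I = 13 → N
  i=27: A-L = 15 → P
  i=28: A-B = 25 → Z
  i=29: B-Z =  2 → C
  i=30: O-E = 10 → K
  i=31: H-N = 20 → U
  i=32: S-D = 15 → P
  i=33: Z-A = 25 → Z
  i=34: O-B = 13 → N
  i=35: D-O = 15 → P
  i=36: D-E = 25 → Z
  i=37: H-F =  2 → C
  i=38: H-X = 10 → K
  i=39: N-T = 20 → U
  shifts repeat with period 8: PZNPZCKU

PZNPZCKU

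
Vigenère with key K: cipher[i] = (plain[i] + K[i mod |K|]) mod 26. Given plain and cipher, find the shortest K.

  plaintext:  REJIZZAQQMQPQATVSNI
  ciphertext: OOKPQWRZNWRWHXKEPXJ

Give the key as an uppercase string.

  i= 0: O-R = 23 → X
  i= 1: O-E = 10 → K
  i= 2: K-J =  1 → B
  i= 3: P-I =  7 → H
  i= 4: Q-Z = 17 → R
  i= 5: W-Z = 23 → X
  i= 6: R-A = 17 → R
  i= 7: Z-Q =  9 → J
  i= 8: N-Q = 23 → X
  i= 9: W-M = 10 → K
  i=10: R-Q =  1 → B
  i=11: W-P =  7 → H
  i=12: H-Q = 17 → R
  i=13: X-A = 23 → X
  i=14: K-T = 17 → R
  i=15: E-V =  9 → J
  i=16: P-S = 23 → X
  i=17: X-N = 10 → K
  i=18: J-I =  1 → B
  shifts repeat with period 8: XKBHRXRJ

XKBHRXRJ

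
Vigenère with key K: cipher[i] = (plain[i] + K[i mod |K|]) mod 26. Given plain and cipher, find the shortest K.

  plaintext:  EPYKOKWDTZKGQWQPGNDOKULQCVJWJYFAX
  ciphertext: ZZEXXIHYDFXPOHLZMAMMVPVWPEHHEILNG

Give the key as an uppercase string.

VKGNJYL

  i= 0: Z-E = 21 → V
  i= 1: Z-P = 10 → K
  i= 2: E-Y =  6 → G
  i= 3: X-K = 13 → N
  i= 4: X-O =  9 → J
  i= 5: I-K = 24 → Y
  i= 6: H-W = 11 → L
  i= 7: Y-D = 21 → V
  i= 8: D-T = 10 → K
  i= 9: F-Z =  6 → G
  i=10: X-K = 13 → N
  i=11: P-G =  9 → J
  i=12: O-Q = 24 → Y
  i=13: H-W = 11 → L
  i=14: L-Q = 21 → V
  i=15: Z-P = 10 → K
  i=16: M-G =  6 → G
  i=17: A-N = 13 → N
  i=18: M-D =  9 → J
  i=19: M-O = 24 → Y
  i=20: V-K = 11 → L
  i=21: P-U = 21 → V
  i=22: V-L = 10 → K
  i=23: W-Q =  6 → G
  i=24: P-C = 13 → N
  i=25: E-V =  9 → J
  i=26: H-J = 24 → Y
  i=27: H-W = 11 → L
  i=28: E-J = 21 → V
  i=29: I-Y = 10 → K
  i=30: L-F =  6 → G
  i=31: N-A = 13 → N
  i=32: G-X =  9 → J
  shifts repeat with period 7: VKGNJYL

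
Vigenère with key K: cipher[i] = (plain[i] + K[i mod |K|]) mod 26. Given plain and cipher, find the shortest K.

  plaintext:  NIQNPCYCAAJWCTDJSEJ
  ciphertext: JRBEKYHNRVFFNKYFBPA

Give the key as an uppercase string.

WJLRV

  i= 0: J-N = 22 → W
  i= 1: R-I =  9 → J
  i= 2: B-Q = 11 → L
  i= 3: E-N = 17 → R
  i= 4: K-P = 21 → V
  i= 5: Y-C = 22 → W
  i= 6: H-Y =  9 → J
  i= 7: N-C = 11 → L
  i= 8: R-A = 17 → R
  i= 9: V-A = 21 → V
  i=10: F-J = 22 → W
  i=11: F-W =  9 → J
  i=12: N-C = 11 → L
  i=13: K-T = 17 → R
  i=14: Y-D = 21 → V
  i=15: F-J = 22 → W
  i=16: B-S =  9 → J
  i=17: P-E = 11 → L
  i=18: A-J = 17 → R
  shifts repeat with period 5: WJLRV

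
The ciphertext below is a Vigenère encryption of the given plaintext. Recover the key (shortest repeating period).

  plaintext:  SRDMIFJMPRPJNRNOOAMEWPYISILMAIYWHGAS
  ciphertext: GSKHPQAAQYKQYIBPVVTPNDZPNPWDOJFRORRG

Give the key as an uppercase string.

  i= 0: G-S = 14 → O
  i= 1: S-R =  1 → B
  i= 2: K-D =  7 → H
  i= 3: H-M = 21 → V
  i= 4: P-I =  7 → H
  i= 5: Q-F = 11 → L
  i= 6: A-J = 17 → R
  i= 7: A-M = 14 → O
  i= 8: Q-P =  1 → B
  i= 9: Y-R =  7 → H
  i=10: K-P = 21 → V
  i=11: Q-J =  7 → H
  i=12: Y-N = 11 → L
  i=13: I-R = 17 → R
  i=14: B-N = 14 → O
  i=15: P-O =  1 → B
  i=16: V-O =  7 → H
  i=17: V-A = 21 → V
  i=18: T-M =  7 → H
  i=19: P-E = 11 → L
  i=20: N-W = 17 → R
  i=21: D-P = 14 → O
  i=22: Z-Y =  1 → B
  i=23: P-I =  7 → H
  i=24: N-S = 21 → V
  i=25: P-I =  7 → H
  i=26: W-L = 11 → L
  i=27: D-M = 17 → R
  i=28: O-A = 14 → O
  i=29: J-I =  1 → B
  i=30: F-Y =  7 → H
  i=31: R-W = 21 → V
  i=32: O-H =  7 → H
  i=33: R-G = 11 → L
  i=34: R-A = 17 → R
  i=35: G-S = 14 → O
  shifts repeat with period 7: OBHVHLR

OBHVHLR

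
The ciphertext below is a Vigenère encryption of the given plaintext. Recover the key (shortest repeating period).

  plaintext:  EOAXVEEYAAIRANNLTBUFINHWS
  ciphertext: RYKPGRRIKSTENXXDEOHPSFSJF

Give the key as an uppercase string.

NKKSLN

  i= 0: R-E = 13 → N
  i= 1: Y-O = 10 → K
  i= 2: K-A = 10 → K
  i= 3: P-X = 18 → S
  i= 4: G-V = 11 → L
  i= 5: R-E = 13 → N
  i= 6: R-E = 13 → N
  i= 7: I-Y = 10 → K
  i= 8: K-A = 10 → K
  i= 9: S-A = 18 → S
  i=10: T-I = 11 → L
  i=11: E-R = 13 → N
  i=12: N-A = 13 → N
  i=13: X-N = 10 → K
  i=14: X-N = 10 → K
  i=15: D-L = 18 → S
  i=16: E-T = 11 → L
  i=17: O-B = 13 → N
  i=18: H-U = 13 → N
  i=19: P-F = 10 → K
  i=20: S-I = 10 → K
  i=21: F-N = 18 → S
  i=22: S-H = 11 → L
  i=23: J-W = 13 → N
  i=24: F-S = 13 → N
  shifts repeat with period 6: NKKSLN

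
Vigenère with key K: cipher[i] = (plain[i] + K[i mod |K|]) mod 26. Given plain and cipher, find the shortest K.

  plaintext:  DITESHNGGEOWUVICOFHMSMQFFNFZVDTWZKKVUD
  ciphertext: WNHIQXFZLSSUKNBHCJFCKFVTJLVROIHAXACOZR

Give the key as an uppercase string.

TFOEYQS

  i= 0: W-D = 19 → T
  i= 1: N-I =  5 → F
  i= 2: H-T = 14 → O
  i= 3: I-E =  4 → E
  i= 4: Q-S = 24 → Y
  i= 5: X-H = 16 → Q
  i= 6: F-N = 18 → S
  i= 7: Z-G = 19 → T
  i= 8: L-G =  5 → F
  i= 9: S-E = 14 → O
  i=10: S-O =  4 → E
  i=11: U-W = 24 → Y
  i=12: K-U = 16 → Q
  i=13: N-V = 18 → S
  i=14: B-I = 19 → T
  i=15: H-C =  5 → F
  i=16: C-O = 14 → O
  i=17: J-F =  4 → E
  i=18: F-H = 24 → Y
  i=19: C-M = 16 → Q
  i=20: K-S = 18 → S
  i=21: F-M = 19 → T
  i=22: V-Q =  5 → F
  i=23: T-F = 14 → O
  i=24: J-F =  4 → E
  i=25: L-N = 24 → Y
  i=26: V-F = 16 → Q
  i=27: R-Z = 18 → S
  i=28: O-V = 19 → T
  i=29: I-D =  5 → F
  i=30: H-T = 14 → O
  i=31: A-W =  4 → E
  i=32: X-Z = 24 → Y
  i=33: A-K = 16 → Q
  i=34: C-K = 18 → S
  i=35: O-V = 19 → T
  i=36: Z-U =  5 → F
  i=37: R-D = 14 → O
  shifts repeat with period 7: TFOEYQS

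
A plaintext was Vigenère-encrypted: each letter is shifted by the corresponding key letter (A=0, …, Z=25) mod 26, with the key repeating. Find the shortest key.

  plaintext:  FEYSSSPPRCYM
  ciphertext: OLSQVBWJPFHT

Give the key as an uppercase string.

  i= 0: O-F =  9 → J
  i= 1: L-E =  7 → H
  i= 2: S-Y = 20 → U
  i= 3: Q-S = 24 → Y
  i= 4: V-S =  3 → D
  i= 5: B-S =  9 → J
  i= 6: W-P =  7 → H
  i= 7: J-P = 20 → U
  i= 8: P-R = 24 → Y
  i= 9: F-C =  3 → D
  i=10: H-Y =  9 → J
  i=11: T-M =  7 → H
  shifts repeat with period 5: JHUYD

JHUYD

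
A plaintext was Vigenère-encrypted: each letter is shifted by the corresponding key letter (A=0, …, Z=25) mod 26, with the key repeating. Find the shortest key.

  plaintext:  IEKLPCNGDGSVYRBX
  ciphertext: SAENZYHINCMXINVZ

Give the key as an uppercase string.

  i= 0: S-I = 10 → K
  i= 1: A-E = 22 → W
  i= 2: E-K = 20 → U
  i= 3: N-L =  2 → C
  i= 4: Z-P = 10 → K
  i= 5: Y-C = 22 → W
  i= 6: H-N = 20 → U
  i= 7: I-G =  2 → C
  i= 8: N-D = 10 → K
  i= 9: C-G = 22 → W
  i=10: M-S = 20 → U
  i=11: X-V =  2 → C
  i=12: I-Y = 10 → K
  i=13: N-R = 22 → W
  i=14: V-B = 20 → U
  i=15: Z-X =  2 → C
  shifts repeat with period 4: KWUC

KWUC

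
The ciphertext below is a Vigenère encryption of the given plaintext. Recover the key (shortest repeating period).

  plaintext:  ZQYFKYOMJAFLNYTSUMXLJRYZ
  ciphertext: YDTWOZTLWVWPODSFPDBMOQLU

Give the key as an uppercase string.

ZNVREBF

  i= 0: Y-Z = 25 → Z
  i= 1: D-Q = 13 → N
  i= 2: T-Y = 21 → V
  i= 3: W-F = 17 → R
  i= 4: O-K =  4 → E
  i= 5: Z-Y =  1 → B
  i= 6: T-O =  5 → F
  i= 7: L-M = 25 → Z
  i= 8: W-J = 13 → N
  i= 9: V-A = 21 → V
  i=10: W-F = 17 → R
  i=11: P-L =  4 → E
  i=12: O-N =  1 → B
  i=13: D-Y =  5 → F
  i=14: S-T = 25 → Z
  i=15: F-S = 13 → N
  i=16: P-U = 21 → V
  i=17: D-M = 17 → R
  i=18: B-X =  4 → E
  i=19: M-L =  1 → B
  i=20: O-J =  5 → F
  i=21: Q-R = 25 → Z
  i=22: L-Y = 13 → N
  i=23: U-Z = 21 → V
  shifts repeat with period 7: ZNVREBF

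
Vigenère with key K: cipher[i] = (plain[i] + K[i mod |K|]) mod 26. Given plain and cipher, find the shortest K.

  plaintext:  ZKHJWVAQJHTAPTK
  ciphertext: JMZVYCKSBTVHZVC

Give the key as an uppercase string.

KCSMCH

  i= 0: J-Z = 10 → K
  i= 1: M-K =  2 → C
  i= 2: Z-H = 18 → S
  i= 3: V-J = 12 → M
  i= 4: Y-W =  2 → C
  i= 5: C-V =  7 → H
  i= 6: K-A = 10 → K
  i= 7: S-Q =  2 → C
  i= 8: B-J = 18 → S
  i= 9: T-H = 12 → M
  i=10: V-T =  2 → C
  i=11: H-A =  7 → H
  i=12: Z-P = 10 → K
  i=13: V-T =  2 → C
  i=14: C-K = 18 → S
  shifts repeat with period 6: KCSMCH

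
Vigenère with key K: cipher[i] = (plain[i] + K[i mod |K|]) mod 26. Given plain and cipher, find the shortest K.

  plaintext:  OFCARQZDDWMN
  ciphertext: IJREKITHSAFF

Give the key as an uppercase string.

UEPETS

  i= 0: I-O = 20 → U
  i= 1: J-F =  4 → E
  i= 2: R-C = 15 → P
  i= 3: E-A =  4 → E
  i= 4: K-R = 19 → T
  i= 5: I-Q = 18 → S
  i= 6: T-Z = 20 → U
  i= 7: H-D =  4 → E
  i= 8: S-D = 15 → P
  i= 9: A-W =  4 → E
  i=10: F-M = 19 → T
  i=11: F-N = 18 → S
  shifts repeat with period 6: UEPETS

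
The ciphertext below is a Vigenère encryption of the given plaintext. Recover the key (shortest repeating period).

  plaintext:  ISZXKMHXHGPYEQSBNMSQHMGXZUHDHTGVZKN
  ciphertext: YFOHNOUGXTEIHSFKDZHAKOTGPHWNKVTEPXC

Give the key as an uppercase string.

QNPKDCNJ

  i= 0: Y-I = 16 → Q
  i= 1: F-S = 13 → N
  i= 2: O-Z = 15 → P
  i= 3: H-X = 10 → K
  i= 4: N-K =  3 → D
  i= 5: O-M =  2 → C
  i= 6: U-H = 13 → N
  i= 7: G-X =  9 → J
  i= 8: X-H = 16 → Q
  i= 9: T-G = 13 → N
  i=10: E-P = 15 → P
  i=11: I-Y = 10 → K
  i=12: H-E =  3 → D
  i=13: S-Q =  2 → C
  i=14: F-S = 13 → N
  i=15: K-B =  9 → J
  i=16: D-N = 16 → Q
  i=17: Z-M = 13 → N
  i=18: H-S = 15 → P
  i=19: A-Q = 10 → K
  i=20: K-H =  3 → D
  i=21: O-M =  2 → C
  i=22: T-G = 13 → N
  i=23: G-X =  9 → J
  i=24: P-Z = 16 → Q
  i=25: H-U = 13 → N
  i=26: W-H = 15 → P
  i=27: N-D = 10 → K
  i=28: K-H =  3 → D
  i=29: V-T =  2 → C
  i=30: T-G = 13 → N
  i=31: E-V =  9 → J
  i=32: P-Z = 16 → Q
  i=33: X-K = 13 → N
  i=34: C-N = 15 → P
  shifts repeat with period 8: QNPKDCNJ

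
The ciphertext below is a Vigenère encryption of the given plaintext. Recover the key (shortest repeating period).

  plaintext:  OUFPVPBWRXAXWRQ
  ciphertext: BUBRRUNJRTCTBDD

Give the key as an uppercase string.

NAWCWFM

  i= 0: B-O = 13 → N
  i= 1: U-U =  0 → A
  i= 2: B-F = 22 → W
  i= 3: R-P =  2 → C
  i= 4: R-V = 22 → W
  i= 5: U-P =  5 → F
  i= 6: N-B = 12 → M
  i= 7: J-W = 13 → N
  i= 8: R-R =  0 → A
  i= 9: T-X = 22 → W
  i=10: C-A =  2 → C
  i=11: T-X = 22 → W
  i=12: B-W =  5 → F
  i=13: D-R = 12 → M
  i=14: D-Q = 13 → N
  shifts repeat with period 7: NAWCWFM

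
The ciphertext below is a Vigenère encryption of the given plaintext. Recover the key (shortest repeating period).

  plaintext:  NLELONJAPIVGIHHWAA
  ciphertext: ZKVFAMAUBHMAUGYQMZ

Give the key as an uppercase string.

MZRU

  i= 0: Z-N = 12 → M
  i= 1: K-L = 25 → Z
  i= 2: V-E = 17 → R
  i= 3: F-L = 20 → U
  i= 4: A-O = 12 → M
  i= 5: M-N = 25 → Z
  i= 6: A-J = 17 → R
  i= 7: U-A = 20 → U
  i= 8: B-P = 12 → M
  i= 9: H-I = 25 → Z
  i=10: M-V = 17 → R
  i=11: A-G = 20 → U
  i=12: U-I = 12 → M
  i=13: G-H = 25 → Z
  i=14: Y-H = 17 → R
  i=15: Q-W = 20 → U
  i=16: M-A = 12 → M
  i=17: Z-A = 25 → Z
  shifts repeat with period 4: MZRU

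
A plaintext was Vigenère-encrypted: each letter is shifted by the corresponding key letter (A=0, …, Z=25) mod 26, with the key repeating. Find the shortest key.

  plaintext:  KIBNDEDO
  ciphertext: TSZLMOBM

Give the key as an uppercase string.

  i= 0: T-K =  9 → J
  i= 1: S-I = 10 → K
  i= 2: Z-B = 24 → Y
  i= 3: L-N = 24 → Y
  i= 4: M-D =  9 → J
  i= 5: O-E = 10 → K
  i= 6: B-D = 24 → Y
  i= 7: M-O = 24 → Y
  shifts repeat with period 4: JKYY

JKYY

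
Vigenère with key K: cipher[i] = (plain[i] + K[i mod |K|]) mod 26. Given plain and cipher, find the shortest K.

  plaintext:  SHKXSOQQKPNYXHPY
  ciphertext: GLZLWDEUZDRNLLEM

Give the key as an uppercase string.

OEP

  i= 0: G-S = 14 → O
  i= 1: L-H =  4 → E
  i= 2: Z-K = 15 → P
  i= 3: L-X = 14 → O
  i= 4: W-S =  4 → E
  i= 5: D-O = 15 → P
  i= 6: E-Q = 14 → O
  i= 7: U-Q =  4 → E
  i= 8: Z-K = 15 → P
  i= 9: D-P = 14 → O
  i=10: R-N =  4 → E
  i=11: N-Y = 15 → P
  i=12: L-X = 14 → O
  i=13: L-H =  4 → E
  i=14: E-P = 15 → P
  i=15: M-Y = 14 → O
  shifts repeat with period 3: OEP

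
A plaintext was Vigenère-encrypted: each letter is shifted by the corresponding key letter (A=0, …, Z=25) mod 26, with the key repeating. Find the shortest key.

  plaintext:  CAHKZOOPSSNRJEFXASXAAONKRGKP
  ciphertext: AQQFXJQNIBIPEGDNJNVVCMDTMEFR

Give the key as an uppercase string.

YQJVYVC

  i= 0: A-C = 24 → Y
  i= 1: Q-A = 16 → Q
  i= 2: Q-H =  9 → J
  i= 3: F-K = 21 → V
  i= 4: X-Z = 24 → Y
  i= 5: J-O = 21 → V
  i= 6: Q-O =  2 → C
  i= 7: N-P = 24 → Y
  i= 8: I-S = 16 → Q
  i= 9: B-S =  9 → J
  i=10: I-N = 21 → V
  i=11: P-R = 24 → Y
  i=12: E-J = 21 → V
  i=13: G-E =  2 → C
  i=14: D-F = 24 → Y
  i=15: N-X = 16 → Q
  i=16: J-A =  9 → J
  i=17: N-S = 21 → V
  i=18: V-X = 24 → Y
  i=19: V-A = 21 → V
  i=20: C-A =  2 → C
  i=21: M-O = 24 → Y
  i=22: D-N = 16 → Q
  i=23: T-K =  9 → J
  i=24: M-R = 21 → V
  i=25: E-G = 24 → Y
  i=26: F-K = 21 → V
  i=27: R-P =  2 → C
  shifts repeat with period 7: YQJVYVC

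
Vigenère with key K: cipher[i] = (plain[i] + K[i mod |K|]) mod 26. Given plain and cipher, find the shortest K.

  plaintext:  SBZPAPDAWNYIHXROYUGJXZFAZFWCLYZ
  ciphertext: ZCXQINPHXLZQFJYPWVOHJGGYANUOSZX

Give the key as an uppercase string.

HBYBIYM

  i= 0: Z-S =  7 → H
  i= 1: C-B =  1 → B
  i= 2: X-Z = 24 → Y
  i= 3: Q-P =  1 → B
  i= 4: I-A =  8 → I
  i= 5: N-P = 24 → Y
  i= 6: P-D = 12 → M
  i= 7: H-A =  7 → H
  i= 8: X-W =  1 → B
  i= 9: L-N = 24 → Y
  i=10: Z-Y =  1 → B
  i=11: Q-I =  8 → I
  i=12: F-H = 24 → Y
  i=13: J-X = 12 → M
  i=14: Y-R =  7 → H
  i=15: P-O =  1 → B
  i=16: W-Y = 24 → Y
  i=17: V-U =  1 → B
  i=18: O-G =  8 → I
  i=19: H-J = 24 → Y
  i=20: J-X = 12 → M
  i=21: G-Z =  7 → H
  i=22: G-F =  1 → B
  i=23: Y-A = 24 → Y
  i=24: A-Z =  1 → B
  i=25: N-F =  8 → I
  i=26: U-W = 24 → Y
  i=27: O-C = 12 → M
  i=28: S-L =  7 → H
  i=29: Z-Y =  1 → B
  i=30: X-Z = 24 → Y
  shifts repeat with period 7: HBYBIYM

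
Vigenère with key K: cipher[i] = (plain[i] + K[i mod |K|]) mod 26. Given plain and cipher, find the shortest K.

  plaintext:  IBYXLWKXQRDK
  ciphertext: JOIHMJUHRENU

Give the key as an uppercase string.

BNKK

  i= 0: J-I =  1 → B
  i= 1: O-B = 13 → N
  i= 2: I-Y = 10 → K
  i= 3: H-X = 10 → K
  i= 4: M-L =  1 → B
  i= 5: J-W = 13 → N
  i= 6: U-K = 10 → K
  i= 7: H-X = 10 → K
  i= 8: R-Q =  1 → B
  i= 9: E-R = 13 → N
  i=10: N-D = 10 → K
  i=11: U-K = 10 → K
  shifts repeat with period 4: BNKK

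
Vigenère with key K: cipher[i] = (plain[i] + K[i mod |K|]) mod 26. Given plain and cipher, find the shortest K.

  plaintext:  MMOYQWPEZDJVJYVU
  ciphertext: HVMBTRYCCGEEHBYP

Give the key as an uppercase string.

  i= 0: H-M = 21 → V
  i= 1: V-M =  9 → J
  i= 2: M-O = 24 → Y
  i= 3: B-Y =  3 → D
  i= 4: T-Q =  3 → D
  i= 5: R-W = 21 → V
  i= 6: Y-P =  9 → J
  i= 7: C-E = 24 → Y
  i= 8: C-Z =  3 → D
  i= 9: G-D =  3 → D
  i=10: E-J = 21 → V
  i=11: E-V =  9 → J
  i=12: H-J = 24 → Y
  i=13: B-Y =  3 → D
  i=14: Y-V =  3 → D
  i=15: P-U = 21 → V
  shifts repeat with period 5: VJYDD

VJYDD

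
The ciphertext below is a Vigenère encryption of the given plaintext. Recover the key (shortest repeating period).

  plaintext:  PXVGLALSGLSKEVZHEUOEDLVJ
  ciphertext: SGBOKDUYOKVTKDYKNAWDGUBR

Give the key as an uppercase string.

DJGIZ

  i= 0: S-P =  3 → D
  i= 1: G-X =  9 → J
  i= 2: B-V =  6 → G
  i= 3: O-G =  8 → I
  i= 4: K-L = 25 → Z
  i= 5: D-A =  3 → D
  i= 6: U-L =  9 → J
  i= 7: Y-S =  6 → G
  i= 8: O-G =  8 → I
  i= 9: K-L = 25 → Z
  i=10: V-S =  3 → D
  i=11: T-K =  9 → J
  i=12: K-E =  6 → G
  i=13: D-V =  8 → I
  i=14: Y-Z = 25 → Z
  i=15: K-H =  3 → D
  i=16: N-E =  9 → J
  i=17: A-U =  6 → G
  i=18: W-O =  8 → I
  i=19: D-E = 25 → Z
  i=20: G-D =  3 → D
  i=21: U-L =  9 → J
  i=22: B-V =  6 → G
  i=23: R-J =  8 → I
  shifts repeat with period 5: DJGIZ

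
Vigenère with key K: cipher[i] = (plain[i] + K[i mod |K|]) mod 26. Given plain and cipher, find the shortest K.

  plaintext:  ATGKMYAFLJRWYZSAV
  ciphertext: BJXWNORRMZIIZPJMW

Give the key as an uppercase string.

  i= 0: B-A =  1 → B
  i= 1: J-T = 16 → Q
  i= 2: X-G = 17 → R
  i= 3: W-K = 12 → M
  i= 4: N-M =  1 → B
  i= 5: O-Y = 16 → Q
  i= 6: R-A = 17 → R
  i= 7: R-F = 12 → M
  i= 8: M-L =  1 → B
  i= 9: Z-J = 16 → Q
  i=10: I-R = 17 → R
  i=11: I-W = 12 → M
  i=12: Z-Y =  1 → B
  i=13: P-Z = 16 → Q
  i=14: J-S = 17 → R
  i=15: M-A = 12 → M
  i=16: W-V =  1 → B
  shifts repeat with period 4: BQRM

BQRM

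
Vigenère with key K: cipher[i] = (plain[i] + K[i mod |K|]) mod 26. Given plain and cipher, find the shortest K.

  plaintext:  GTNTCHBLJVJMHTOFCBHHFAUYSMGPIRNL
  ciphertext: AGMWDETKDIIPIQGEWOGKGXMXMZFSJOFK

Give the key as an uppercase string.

UNZDBXSZ

  i= 0: A-G = 20 → U
  i= 1: G-T = 13 → N
  i= 2: M-N = 25 → Z
  i= 3: W-T =  3 → D
  i= 4: D-C =  1 → B
  i= 5: E-H = 23 → X
  i= 6: T-B = 18 → S
  i= 7: K-L = 25 → Z
  i= 8: D-J = 20 → U
  i= 9: I-V = 13 → N
  i=10: I-J = 25 → Z
  i=11: P-M =  3 → D
  i=12: I-H =  1 → B
  i=13: Q-T = 23 → X
  i=14: G-O = 18 → S
  i=15: E-F = 25 → Z
  i=16: W-C = 20 → U
  i=17: O-B = 13 → N
  i=18: G-H = 25 → Z
  i=19: K-H =  3 → D
  i=20: G-F =  1 → B
  i=21: X-A = 23 → X
  i=22: M-U = 18 → S
  i=23: X-Y = 25 → Z
  i=24: M-S = 20 → U
  i=25: Z-M = 13 → N
  i=26: F-G = 25 → Z
  i=27: S-P =  3 → D
  i=28: J-I =  1 → B
  i=29: O-R = 23 → X
  i=30: F-N = 18 → S
  i=31: K-L = 25 → Z
  shifts repeat with period 8: UNZDBXSZ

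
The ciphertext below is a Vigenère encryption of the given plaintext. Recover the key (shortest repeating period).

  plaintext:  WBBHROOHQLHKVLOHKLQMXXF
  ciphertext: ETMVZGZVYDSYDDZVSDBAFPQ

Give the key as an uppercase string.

ISLO

  i= 0: E-W =  8 → I
  i= 1: T-B = 18 → S
  i= 2: M-B = 11 → L
  i= 3: V-H = 14 → O
  i= 4: Z-R =  8 → I
  i= 5: G-O = 18 → S
  i= 6: Z-O = 11 → L
  i= 7: V-H = 14 → O
  i= 8: Y-Q =  8 → I
  i= 9: D-L = 18 → S
  i=10: S-H = 11 → L
  i=11: Y-K = 14 → O
  i=12: D-V =  8 → I
  i=13: D-L = 18 → S
  i=14: Z-O = 11 → L
  i=15: V-H = 14 → O
  i=16: S-K =  8 → I
  i=17: D-L = 18 → S
  i=18: B-Q = 11 → L
  i=19: A-M = 14 → O
  i=20: F-X =  8 → I
  i=21: P-X = 18 → S
  i=22: Q-F = 11 → L
  shifts repeat with period 4: ISLO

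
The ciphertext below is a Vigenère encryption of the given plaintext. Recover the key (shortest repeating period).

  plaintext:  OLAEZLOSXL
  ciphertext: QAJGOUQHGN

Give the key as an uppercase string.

CPJ

  i= 0: Q-O =  2 → C
  i= 1: A-L = 15 → P
  i= 2: J-A =  9 → J
  i= 3: G-E =  2 → C
  i= 4: O-Z = 15 → P
  i= 5: U-L =  9 → J
  i= 6: Q-O =  2 → C
  i= 7: H-S = 15 → P
  i= 8: G-X =  9 → J
  i= 9: N-L =  2 → C
  shifts repeat with period 3: CPJ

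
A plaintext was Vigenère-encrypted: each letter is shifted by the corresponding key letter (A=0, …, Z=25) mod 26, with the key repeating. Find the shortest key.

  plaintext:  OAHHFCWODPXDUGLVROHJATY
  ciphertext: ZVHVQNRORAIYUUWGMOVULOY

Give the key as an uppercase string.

LVAOL

  i= 0: Z-O = 11 → L
  i= 1: V-A = 21 → V
  i= 2: H-H =  0 → A
  i= 3: V-H = 14 → O
  i= 4: Q-F = 11 → L
  i= 5: N-C = 11 → L
  i= 6: R-W = 21 → V
  i= 7: O-O =  0 → A
  i= 8: R-D = 14 → O
  i= 9: A-P = 11 → L
  i=10: I-X = 11 → L
  i=11: Y-D = 21 → V
  i=12: U-U =  0 → A
  i=13: U-G = 14 → O
  i=14: W-L = 11 → L
  i=15: G-V = 11 → L
  i=16: M-R = 21 → V
  i=17: O-O =  0 → A
  i=18: V-H = 14 → O
  i=19: U-J = 11 → L
  i=20: L-A = 11 → L
  i=21: O-T = 21 → V
  i=22: Y-Y =  0 → A
  shifts repeat with period 5: LVAOL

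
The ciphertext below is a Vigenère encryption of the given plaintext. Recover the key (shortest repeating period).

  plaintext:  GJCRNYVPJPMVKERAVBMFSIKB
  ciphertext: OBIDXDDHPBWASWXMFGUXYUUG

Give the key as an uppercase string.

  i= 0: O-G =  8 → I
  i= 1: B-J = 18 → S
  i= 2: I-C =  6 → G
  i= 3: D-R = 12 → M
  i= 4: X-N = 10 → K
  i= 5: D-Y =  5 → F
  i= 6: D-V =  8 → I
  i= 7: H-P = 18 → S
  i= 8: P-J =  6 → G
  i= 9: B-P = 12 → M
  i=10: W-M = 10 → K
  i=11: A-V =  5 → F
  i=12: S-K =  8 → I
  i=13: W-E = 18 → S
  i=14: X-R =  6 → G
  i=15: M-A = 12 → M
  i=16: F-V = 10 → K
  i=17: G-B =  5 → F
  i=18: U-M =  8 → I
  i=19: X-F = 18 → S
  i=20: Y-S =  6 → G
  i=21: U-I = 12 → M
  i=22: U-K = 10 → K
  i=23: G-B =  5 → F
  shifts repeat with period 6: ISGMKF

ISGMKF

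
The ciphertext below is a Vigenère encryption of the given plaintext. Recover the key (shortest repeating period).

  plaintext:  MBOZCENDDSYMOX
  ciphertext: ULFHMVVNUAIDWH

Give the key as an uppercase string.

  i= 0: U-M =  8 → I
  i= 1: L-B = 10 → K
  i= 2: F-O = 17 → R
  i= 3: H-Z =  8 → I
  i= 4: M-C = 10 → K
  i= 5: V-E = 17 → R
  i= 6: V-N =  8 → I
  i= 7: N-D = 10 → K
  i= 8: U-D = 17 → R
  i= 9: A-S =  8 → I
  i=10: I-Y = 10 → K
  i=11: D-M = 17 → R
  i=12: W-O =  8 → I
  i=13: H-X = 10 → K
  shifts repeat with period 3: IKR

IKR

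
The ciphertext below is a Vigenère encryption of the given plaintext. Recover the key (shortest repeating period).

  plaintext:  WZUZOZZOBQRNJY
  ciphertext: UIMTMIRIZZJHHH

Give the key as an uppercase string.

  i= 0: U-W = 24 → Y
  i= 1: I-Z =  9 → J
  i= 2: M-U = 18 → S
  i= 3: T-Z = 20 → U
  i= 4: M-O = 24 → Y
  i= 5: I-Z =  9 → J
  i= 6: R-Z = 18 → S
  i= 7: I-O = 20 → U
  i= 8: Z-B = 24 → Y
  i= 9: Z-Q =  9 → J
  i=10: J-R = 18 → S
  i=11: H-N = 20 → U
  i=12: H-J = 24 → Y
  i=13: H-Y =  9 → J
  shifts repeat with period 4: YJSU

YJSU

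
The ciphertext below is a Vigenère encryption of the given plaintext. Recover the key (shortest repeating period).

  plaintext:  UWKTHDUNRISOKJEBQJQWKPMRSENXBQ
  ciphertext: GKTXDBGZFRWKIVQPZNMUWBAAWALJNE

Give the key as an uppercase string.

  i= 0: G-U = 12 → M
  i= 1: K-W = 14 → O
  i= 2: T-K =  9 → J
  i= 3: X-T =  4 → E
  i= 4: D-H = 22 → W
  i= 5: B-D = 24 → Y
  i= 6: G-U = 12 → M
  i= 7: Z-N = 12 → M
  i= 8: F-R = 14 → O
  i= 9: R-I =  9 → J
  i=10: W-S =  4 → E
  i=11: K-O = 22 → W
  i=12: I-K = 24 → Y
  i=13: V-J = 12 → M
  i=14: Q-E = 12 → M
  i=15: P-B = 14 → O
  i=16: Z-Q =  9 → J
  i=17: N-J =  4 → E
  i=18: M-Q = 22 → W
  i=19: U-W = 24 → Y
  i=20: W-K = 12 → M
  i=21: B-P = 12 → M
  i=22: A-M = 14 → O
  i=23: A-R =  9 → J
  i=24: W-S =  4 → E
  i=25: A-E = 22 → W
  i=26: L-N = 24 → Y
  i=27: J-X = 12 → M
  i=28: N-B = 12 → M
  i=29: E-Q = 14 → O
  shifts repeat with period 7: MOJEWYM

MOJEWYM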